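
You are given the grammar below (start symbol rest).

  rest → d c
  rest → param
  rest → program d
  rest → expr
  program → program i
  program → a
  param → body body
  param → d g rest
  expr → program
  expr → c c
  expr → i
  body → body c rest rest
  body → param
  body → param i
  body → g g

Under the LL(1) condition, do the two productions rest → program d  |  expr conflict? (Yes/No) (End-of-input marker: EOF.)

FIRST(program d) = { a } and FIRST(expr) = { a, c, i }.
Both contain a, so the two alternatives are not disjoint — LL(1) conflict.

Yes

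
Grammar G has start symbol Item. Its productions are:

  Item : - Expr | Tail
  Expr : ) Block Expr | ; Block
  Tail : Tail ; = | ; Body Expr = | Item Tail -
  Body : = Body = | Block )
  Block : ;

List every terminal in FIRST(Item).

{ -, ; }

Item : - Expr contributes {-}.
From Item : Tail: add FIRST(Tail) = { -, ; }.
Union: FIRST(Item) = { -, ; }.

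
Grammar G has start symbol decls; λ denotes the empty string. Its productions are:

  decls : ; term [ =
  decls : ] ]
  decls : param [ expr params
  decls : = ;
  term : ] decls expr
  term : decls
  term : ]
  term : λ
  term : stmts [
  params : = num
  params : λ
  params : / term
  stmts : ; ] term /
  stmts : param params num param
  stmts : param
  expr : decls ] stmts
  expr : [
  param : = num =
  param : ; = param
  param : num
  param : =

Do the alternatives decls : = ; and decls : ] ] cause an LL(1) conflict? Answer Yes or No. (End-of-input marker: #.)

No

FIRST(= ;) = { = } and FIRST(] ]) = { ] }.
The FIRST sets are disjoint and neither alternative is nullable — no conflict.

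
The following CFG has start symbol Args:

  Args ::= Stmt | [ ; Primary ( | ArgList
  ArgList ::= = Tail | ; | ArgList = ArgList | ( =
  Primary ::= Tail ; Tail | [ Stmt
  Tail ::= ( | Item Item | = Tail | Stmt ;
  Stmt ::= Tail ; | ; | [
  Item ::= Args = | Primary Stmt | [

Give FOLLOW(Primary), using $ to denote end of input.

{ (, ;, =, [ }

In Args ::= [ ; Primary (: add FIRST(() = { ( }.
In Item ::= Primary Stmt: add FIRST(Stmt) = { (, ;, =, [ }.
Union: FOLLOW(Primary) = { (, ;, =, [ }.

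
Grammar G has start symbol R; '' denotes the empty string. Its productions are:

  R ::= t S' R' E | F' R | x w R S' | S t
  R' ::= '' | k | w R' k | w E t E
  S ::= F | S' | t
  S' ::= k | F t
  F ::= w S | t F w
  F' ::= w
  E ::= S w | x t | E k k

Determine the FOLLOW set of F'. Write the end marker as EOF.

{ k, t, w, x }

In R ::= F' R: add FIRST(R) = { k, t, w, x }.
Union: FOLLOW(F') = { k, t, w, x }.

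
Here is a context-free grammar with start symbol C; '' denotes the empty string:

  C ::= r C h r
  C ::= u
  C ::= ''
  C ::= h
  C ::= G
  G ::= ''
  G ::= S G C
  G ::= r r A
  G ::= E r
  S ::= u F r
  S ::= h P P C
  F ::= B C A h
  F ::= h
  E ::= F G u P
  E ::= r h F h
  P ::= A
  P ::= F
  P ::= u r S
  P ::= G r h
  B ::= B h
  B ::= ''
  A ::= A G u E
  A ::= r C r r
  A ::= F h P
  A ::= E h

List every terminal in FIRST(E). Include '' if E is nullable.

{ h, r, u }

From E ::= F G u P: add FIRST(F) = { h, r, u }.
E ::= r h F h contributes {r}.
Union: FIRST(E) = { h, r, u }.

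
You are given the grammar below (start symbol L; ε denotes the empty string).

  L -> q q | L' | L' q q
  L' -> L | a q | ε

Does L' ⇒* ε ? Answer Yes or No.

L' has an ε-production, so L' ⇒ ε.

Yes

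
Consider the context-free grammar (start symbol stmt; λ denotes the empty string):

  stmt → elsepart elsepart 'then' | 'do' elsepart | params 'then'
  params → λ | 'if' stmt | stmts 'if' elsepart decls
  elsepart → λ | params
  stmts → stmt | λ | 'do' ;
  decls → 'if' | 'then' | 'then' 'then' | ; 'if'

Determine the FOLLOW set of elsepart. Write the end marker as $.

In stmt → elsepart elsepart 'then': add FIRST(elsepart 'then') = { 'do', 'if', 'then' }.
In stmt → elsepart elsepart 'then': add FIRST('then') = { 'then' }.
In stmt → 'do' elsepart: elsepart is at the end, add FOLLOW(stmt) = { $, 'do', 'if', 'then', ; }.
In params → stmts 'if' elsepart decls: add FIRST(decls) = { 'if', 'then', ; }.
Union: FOLLOW(elsepart) = { $, 'do', 'if', 'then', ; }.

{ $, 'do', 'if', 'then', ; }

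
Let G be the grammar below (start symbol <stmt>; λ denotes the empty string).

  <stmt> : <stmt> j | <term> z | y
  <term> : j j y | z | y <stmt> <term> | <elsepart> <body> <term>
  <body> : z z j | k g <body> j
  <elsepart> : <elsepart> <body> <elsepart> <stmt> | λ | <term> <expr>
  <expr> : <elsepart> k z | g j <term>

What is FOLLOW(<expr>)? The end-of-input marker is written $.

In <elsepart> : <term> <expr>: <expr> is at the end, add FOLLOW(<elsepart>) = { j, k, y, z }.
Union: FOLLOW(<expr>) = { j, k, y, z }.

{ j, k, y, z }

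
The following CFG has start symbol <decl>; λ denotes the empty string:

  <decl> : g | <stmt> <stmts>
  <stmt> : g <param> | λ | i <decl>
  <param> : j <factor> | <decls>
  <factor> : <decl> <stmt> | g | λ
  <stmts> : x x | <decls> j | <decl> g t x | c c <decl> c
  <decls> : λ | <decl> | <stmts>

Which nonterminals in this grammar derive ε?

Directly nullable (have an λ-production): <stmt>, <factor>, <decls>.
<param> : <decls> with every symbol nullable, so <param> is nullable.
No other nonterminal has a production whose RHS symbols are all nullable.

{ <decls>, <factor>, <param>, <stmt> }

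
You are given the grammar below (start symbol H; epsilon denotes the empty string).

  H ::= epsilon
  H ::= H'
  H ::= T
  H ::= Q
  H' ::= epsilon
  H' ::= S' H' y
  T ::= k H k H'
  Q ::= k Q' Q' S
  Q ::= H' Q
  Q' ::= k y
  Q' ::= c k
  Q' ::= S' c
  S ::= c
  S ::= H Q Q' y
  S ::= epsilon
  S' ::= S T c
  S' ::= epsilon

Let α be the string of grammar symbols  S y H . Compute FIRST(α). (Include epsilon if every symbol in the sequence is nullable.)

{ c, k, y }

Add FIRST(S)\{epsilon} = { c, k, y }; S is nullable, continue.
y is a terminal; add {y} and stop.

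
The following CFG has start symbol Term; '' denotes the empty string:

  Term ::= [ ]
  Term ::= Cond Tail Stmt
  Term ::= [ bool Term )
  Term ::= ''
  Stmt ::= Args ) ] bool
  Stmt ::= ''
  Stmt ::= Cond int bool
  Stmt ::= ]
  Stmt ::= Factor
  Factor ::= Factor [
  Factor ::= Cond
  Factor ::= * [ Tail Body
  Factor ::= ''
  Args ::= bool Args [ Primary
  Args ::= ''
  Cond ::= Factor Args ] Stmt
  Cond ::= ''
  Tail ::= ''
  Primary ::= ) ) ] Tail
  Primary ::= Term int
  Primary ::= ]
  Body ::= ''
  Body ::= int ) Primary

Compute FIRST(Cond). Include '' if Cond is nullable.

{ *, [, ], bool, '' }

From Cond ::= Factor Args ] Stmt: Factor, Args nullable, take FIRST(Factor) ∪ FIRST(Args) ∪ {]} = { *, [, ], bool }.
Cond ::= '' contributes ''.
Union: FIRST(Cond) = { *, [, ], bool, '' }.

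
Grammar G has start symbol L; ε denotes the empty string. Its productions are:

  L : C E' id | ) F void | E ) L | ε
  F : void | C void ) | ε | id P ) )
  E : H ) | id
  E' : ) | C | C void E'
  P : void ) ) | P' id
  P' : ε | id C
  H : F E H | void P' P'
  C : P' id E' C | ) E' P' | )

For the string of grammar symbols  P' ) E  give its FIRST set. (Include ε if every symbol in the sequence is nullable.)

Add FIRST(P')\{ε} = { id }; P' is nullable, continue.
) is a terminal; add {)} and stop.

{ ), id }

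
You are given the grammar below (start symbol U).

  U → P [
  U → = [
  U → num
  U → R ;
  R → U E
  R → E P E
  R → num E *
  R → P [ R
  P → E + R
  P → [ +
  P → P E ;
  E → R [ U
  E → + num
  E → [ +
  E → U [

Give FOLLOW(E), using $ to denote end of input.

{ *, +, ;, =, [, num }

In R → U E: E is at the end, add FOLLOW(R) = { +, ;, =, [, num }.
In R → E P E: add FIRST(P E) = { +, =, [, num }.
In R → E P E: E is at the end, add FOLLOW(R) = { +, ;, =, [, num }.
In R → num E *: add FIRST(*) = { * }.
In P → E + R: add FIRST(+ R) = { + }.
In P → P E ;: add FIRST(;) = { ; }.
Union: FOLLOW(E) = { *, +, ;, =, [, num }.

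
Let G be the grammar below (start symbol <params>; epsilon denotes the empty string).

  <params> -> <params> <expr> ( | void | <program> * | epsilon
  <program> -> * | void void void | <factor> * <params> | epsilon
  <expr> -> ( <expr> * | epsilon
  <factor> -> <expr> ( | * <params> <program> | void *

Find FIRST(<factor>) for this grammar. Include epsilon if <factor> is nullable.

From <factor> -> <expr> (: <expr> nullable, take FIRST(<expr>) ∪ {(} = { ( }.
<factor> -> * <params> <program> contributes {*}.
<factor> -> void * contributes {void}.
Union: FIRST(<factor>) = { (, *, void }.

{ (, *, void }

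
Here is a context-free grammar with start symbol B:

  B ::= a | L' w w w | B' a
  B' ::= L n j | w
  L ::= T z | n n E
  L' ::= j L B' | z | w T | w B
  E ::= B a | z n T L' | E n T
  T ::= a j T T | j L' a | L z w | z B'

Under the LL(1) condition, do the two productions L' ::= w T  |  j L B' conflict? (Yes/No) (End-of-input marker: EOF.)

No

FIRST(w T) = { w } and FIRST(j L B') = { j }.
The FIRST sets are disjoint and neither alternative is nullable — no conflict.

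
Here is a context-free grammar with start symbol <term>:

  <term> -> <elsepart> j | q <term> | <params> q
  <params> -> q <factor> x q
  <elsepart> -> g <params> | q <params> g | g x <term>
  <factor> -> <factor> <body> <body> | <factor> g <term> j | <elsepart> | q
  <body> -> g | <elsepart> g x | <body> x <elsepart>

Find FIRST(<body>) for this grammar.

<body> -> g contributes {g}.
From <body> -> <elsepart> g x: add FIRST(<elsepart>) = { g, q }.
From <body> -> <body> x <elsepart>: add FIRST(<body>) = { g, q }.
Union: FIRST(<body>) = { g, q }.

{ g, q }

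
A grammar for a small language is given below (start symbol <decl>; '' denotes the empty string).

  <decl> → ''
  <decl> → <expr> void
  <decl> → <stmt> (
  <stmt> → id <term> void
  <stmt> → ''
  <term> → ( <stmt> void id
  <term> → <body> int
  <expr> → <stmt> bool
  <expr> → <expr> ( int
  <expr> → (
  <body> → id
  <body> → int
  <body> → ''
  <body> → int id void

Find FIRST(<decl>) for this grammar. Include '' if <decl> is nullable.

<decl> → '' contributes ''.
From <decl> → <expr> void: add FIRST(<expr>) = { (, bool, id }.
From <decl> → <stmt> (: <stmt> nullable, take FIRST(<stmt>) ∪ {(} = { (, id }.
Union: FIRST(<decl>) = { (, bool, id, '' }.

{ (, bool, id, '' }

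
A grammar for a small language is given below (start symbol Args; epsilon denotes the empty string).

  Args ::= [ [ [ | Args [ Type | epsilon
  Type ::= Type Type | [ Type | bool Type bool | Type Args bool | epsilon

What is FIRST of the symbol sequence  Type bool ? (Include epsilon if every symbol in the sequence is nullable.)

Add FIRST(Type)\{epsilon} = { [, bool }; Type is nullable, continue.
bool is a terminal; add {bool} and stop.

{ [, bool }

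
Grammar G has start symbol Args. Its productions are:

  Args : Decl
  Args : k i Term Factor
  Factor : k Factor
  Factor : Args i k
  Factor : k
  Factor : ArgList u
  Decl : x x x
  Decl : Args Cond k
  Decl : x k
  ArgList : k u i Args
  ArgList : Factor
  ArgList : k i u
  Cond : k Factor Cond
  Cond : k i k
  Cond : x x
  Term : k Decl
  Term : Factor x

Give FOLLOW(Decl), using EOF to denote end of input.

In Args : Decl: Decl is at the end, add FOLLOW(Args) = { EOF, i, k, u, x }.
In Term : k Decl: Decl is at the end, add FOLLOW(Term) = { k, x }.
Union: FOLLOW(Decl) = { EOF, i, k, u, x }.

{ EOF, i, k, u, x }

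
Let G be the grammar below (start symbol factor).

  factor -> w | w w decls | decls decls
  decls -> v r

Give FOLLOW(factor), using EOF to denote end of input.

factor is the start symbol, so EOF ∈ FOLLOW(factor).
Union: FOLLOW(factor) = { EOF }.

{ EOF }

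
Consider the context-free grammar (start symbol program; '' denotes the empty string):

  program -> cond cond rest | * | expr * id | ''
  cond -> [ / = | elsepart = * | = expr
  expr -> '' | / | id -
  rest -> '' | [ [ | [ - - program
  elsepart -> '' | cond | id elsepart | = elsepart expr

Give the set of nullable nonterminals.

{ elsepart, expr, program, rest }

Directly nullable (have an ''-production): program, expr, rest, elsepart.
No other nonterminal has a production whose RHS symbols are all nullable.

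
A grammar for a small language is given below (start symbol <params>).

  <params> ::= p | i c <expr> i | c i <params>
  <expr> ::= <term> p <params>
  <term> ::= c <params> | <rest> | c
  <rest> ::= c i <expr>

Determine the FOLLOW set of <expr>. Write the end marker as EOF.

In <params> ::= i c <expr> i: add FIRST(i) = { i }.
In <rest> ::= c i <expr>: <expr> is at the end, add FOLLOW(<rest>) = { p }.
Union: FOLLOW(<expr>) = { i, p }.

{ i, p }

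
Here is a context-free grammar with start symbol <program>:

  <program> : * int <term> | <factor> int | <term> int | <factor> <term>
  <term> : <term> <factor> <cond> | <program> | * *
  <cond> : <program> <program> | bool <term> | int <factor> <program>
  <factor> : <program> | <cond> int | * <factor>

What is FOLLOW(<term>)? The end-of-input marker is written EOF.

{ EOF, *, bool, int }

In <program> : * int <term>: <term> is at the end, add FOLLOW(<program>) = { EOF, *, bool, int }.
In <program> : <term> int: add FIRST(int) = { int }.
In <program> : <factor> <term>: <term> is at the end, add FOLLOW(<program>) = { EOF, *, bool, int }.
In <term> : <term> <factor> <cond>: add FIRST(<factor> <cond>) = { *, bool, int }.
In <cond> : bool <term>: <term> is at the end, add FOLLOW(<cond>) = { EOF, *, bool, int }.
Union: FOLLOW(<term>) = { EOF, *, bool, int }.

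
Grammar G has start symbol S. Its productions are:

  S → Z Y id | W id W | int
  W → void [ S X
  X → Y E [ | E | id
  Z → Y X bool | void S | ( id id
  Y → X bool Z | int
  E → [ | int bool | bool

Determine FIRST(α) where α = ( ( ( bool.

{ ( }

( is a terminal; add {(} and stop.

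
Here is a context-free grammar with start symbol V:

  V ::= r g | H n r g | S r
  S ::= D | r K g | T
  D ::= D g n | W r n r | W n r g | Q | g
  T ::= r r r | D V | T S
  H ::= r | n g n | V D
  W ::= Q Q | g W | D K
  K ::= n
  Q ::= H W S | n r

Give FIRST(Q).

{ g, n, r }

From Q ::= H W S: add FIRST(H) = { g, n, r }.
Q ::= n r contributes {n}.
Union: FIRST(Q) = { g, n, r }.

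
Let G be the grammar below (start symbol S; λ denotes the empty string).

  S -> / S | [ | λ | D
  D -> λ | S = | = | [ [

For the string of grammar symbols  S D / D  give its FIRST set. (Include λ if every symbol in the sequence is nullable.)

Add FIRST(S)\{λ} = { /, =, [ }; S is nullable, continue.
Add FIRST(D)\{λ} = { /, =, [ }; D is nullable, continue.
/ is a terminal; add {/} and stop.

{ /, =, [ }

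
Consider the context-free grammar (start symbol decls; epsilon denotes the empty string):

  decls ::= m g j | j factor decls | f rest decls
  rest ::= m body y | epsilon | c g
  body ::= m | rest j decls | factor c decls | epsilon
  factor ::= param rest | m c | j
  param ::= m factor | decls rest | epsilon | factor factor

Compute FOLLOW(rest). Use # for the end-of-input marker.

In decls ::= f rest decls: add FIRST(decls) = { f, j, m }.
In body ::= rest j decls: add FIRST(j decls) = { j }.
In factor ::= param rest: rest is at the end, add FOLLOW(factor) = { c, f, j, m }.
In param ::= decls rest: rest is at the end, add FOLLOW(param) = { c, f, j, m }.
Union: FOLLOW(rest) = { c, f, j, m }.

{ c, f, j, m }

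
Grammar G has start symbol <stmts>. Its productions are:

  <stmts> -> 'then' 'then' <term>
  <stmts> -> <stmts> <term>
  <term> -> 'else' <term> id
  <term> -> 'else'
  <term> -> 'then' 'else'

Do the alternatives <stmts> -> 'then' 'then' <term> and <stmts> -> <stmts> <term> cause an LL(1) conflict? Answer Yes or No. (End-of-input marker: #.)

Yes

FIRST('then' 'then' <term>) = { 'then' } and FIRST(<stmts> <term>) = { 'then' }.
Both contain 'then', so the two alternatives are not disjoint — LL(1) conflict.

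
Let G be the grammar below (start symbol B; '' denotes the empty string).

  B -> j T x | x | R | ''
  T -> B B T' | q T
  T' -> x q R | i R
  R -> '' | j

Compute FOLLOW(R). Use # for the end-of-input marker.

{ #, i, j, x }

In B -> R: R is at the end, add FOLLOW(B) = { #, i, j, x }.
In T' -> x q R: R is at the end, add FOLLOW(T') = { x }.
In T' -> i R: R is at the end, add FOLLOW(T') = { x }.
Union: FOLLOW(R) = { #, i, j, x }.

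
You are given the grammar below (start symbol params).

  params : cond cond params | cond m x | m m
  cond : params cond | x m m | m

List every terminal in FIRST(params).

{ m, x }

From params : cond cond params: add FIRST(cond) = { m, x }.
From params : cond m x: add FIRST(cond) = { m, x }.
params : m m contributes {m}.
Union: FIRST(params) = { m, x }.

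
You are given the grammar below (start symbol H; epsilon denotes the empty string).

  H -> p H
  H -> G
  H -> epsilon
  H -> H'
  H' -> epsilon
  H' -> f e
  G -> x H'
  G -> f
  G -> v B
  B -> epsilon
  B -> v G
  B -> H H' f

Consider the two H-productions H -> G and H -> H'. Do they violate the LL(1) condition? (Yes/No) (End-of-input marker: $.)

Yes

FIRST(G) = { f, v, x } and FIRST(H') = { f, epsilon }.
Both contain f, so the two alternatives are not disjoint — LL(1) conflict.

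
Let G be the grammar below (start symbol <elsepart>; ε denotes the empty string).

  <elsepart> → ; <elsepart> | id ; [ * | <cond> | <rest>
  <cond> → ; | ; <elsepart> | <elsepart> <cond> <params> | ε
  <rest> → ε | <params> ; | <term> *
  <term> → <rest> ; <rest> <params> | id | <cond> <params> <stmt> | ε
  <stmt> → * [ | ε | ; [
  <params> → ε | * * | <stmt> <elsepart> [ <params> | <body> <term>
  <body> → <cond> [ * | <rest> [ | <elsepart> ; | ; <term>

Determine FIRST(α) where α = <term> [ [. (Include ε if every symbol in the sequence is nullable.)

Add FIRST(<term>)\{ε} = { *, ;, [, id }; <term> is nullable, continue.
[ is a terminal; add {[} and stop.

{ *, ;, [, id }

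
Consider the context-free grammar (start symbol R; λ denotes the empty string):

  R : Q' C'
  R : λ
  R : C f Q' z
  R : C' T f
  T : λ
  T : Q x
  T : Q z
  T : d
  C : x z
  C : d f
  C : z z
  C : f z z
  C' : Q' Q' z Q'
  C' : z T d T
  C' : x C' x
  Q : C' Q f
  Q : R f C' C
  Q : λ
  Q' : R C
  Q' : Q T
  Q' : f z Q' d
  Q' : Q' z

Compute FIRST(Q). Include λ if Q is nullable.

{ d, f, x, z, λ }

From Q : C' Q f: add FIRST(C') = { d, f, x, z }.
From Q : R f C' C: R nullable, take FIRST(R) ∪ {f} = { d, f, x, z }.
Q : λ contributes λ.
Union: FIRST(Q) = { d, f, x, z, λ }.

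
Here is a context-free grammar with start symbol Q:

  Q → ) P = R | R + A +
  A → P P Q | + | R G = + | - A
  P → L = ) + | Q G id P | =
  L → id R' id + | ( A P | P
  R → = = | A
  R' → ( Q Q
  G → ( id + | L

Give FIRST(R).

R → = = contributes {=}.
From R → A: add FIRST(A) = { (, ), +, -, =, id }.
Union: FIRST(R) = { (, ), +, -, =, id }.

{ (, ), +, -, =, id }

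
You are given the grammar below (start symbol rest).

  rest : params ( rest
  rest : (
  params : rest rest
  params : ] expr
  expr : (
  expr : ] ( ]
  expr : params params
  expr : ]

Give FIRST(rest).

From rest : params ( rest: add FIRST(params) = { (, ] }.
rest : ( contributes {(}.
Union: FIRST(rest) = { (, ] }.

{ (, ] }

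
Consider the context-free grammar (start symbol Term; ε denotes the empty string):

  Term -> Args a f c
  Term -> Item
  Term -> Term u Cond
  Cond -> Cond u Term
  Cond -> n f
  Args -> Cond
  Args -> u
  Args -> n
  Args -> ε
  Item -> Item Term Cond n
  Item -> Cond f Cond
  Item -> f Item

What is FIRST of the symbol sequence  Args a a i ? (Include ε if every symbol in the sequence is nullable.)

{ a, n, u }

Add FIRST(Args)\{ε} = { n, u }; Args is nullable, continue.
a is a terminal; add {a} and stop.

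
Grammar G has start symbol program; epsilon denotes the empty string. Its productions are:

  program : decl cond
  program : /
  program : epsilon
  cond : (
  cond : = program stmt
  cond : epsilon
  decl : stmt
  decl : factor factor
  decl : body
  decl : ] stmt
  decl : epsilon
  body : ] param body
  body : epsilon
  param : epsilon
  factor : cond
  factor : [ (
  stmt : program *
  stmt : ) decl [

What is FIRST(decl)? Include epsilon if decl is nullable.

{ (, ), *, /, =, [, ], epsilon }

From decl : stmt: add FIRST(stmt) = { (, ), *, /, =, [, ] }.
From decl : factor factor: factor, factor nullable, take FIRST(factor) ∪ FIRST(factor) = { (, =, [ }; also epsilon since the whole RHS is nullable.
From decl : body: add FIRST(body) = { ], epsilon } (including epsilon since body is nullable).
decl : ] stmt contributes {]}.
decl : epsilon contributes epsilon.
Union: FIRST(decl) = { (, ), *, /, =, [, ], epsilon }.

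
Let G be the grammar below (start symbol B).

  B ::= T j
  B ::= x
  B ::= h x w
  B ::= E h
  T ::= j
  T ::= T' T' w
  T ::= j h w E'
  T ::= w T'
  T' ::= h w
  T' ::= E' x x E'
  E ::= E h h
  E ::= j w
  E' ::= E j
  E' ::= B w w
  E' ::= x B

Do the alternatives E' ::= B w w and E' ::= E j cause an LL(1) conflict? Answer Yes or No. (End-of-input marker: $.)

FIRST(B w w) = { h, j, w, x } and FIRST(E j) = { j }.
Both contain j, so the two alternatives are not disjoint — LL(1) conflict.

Yes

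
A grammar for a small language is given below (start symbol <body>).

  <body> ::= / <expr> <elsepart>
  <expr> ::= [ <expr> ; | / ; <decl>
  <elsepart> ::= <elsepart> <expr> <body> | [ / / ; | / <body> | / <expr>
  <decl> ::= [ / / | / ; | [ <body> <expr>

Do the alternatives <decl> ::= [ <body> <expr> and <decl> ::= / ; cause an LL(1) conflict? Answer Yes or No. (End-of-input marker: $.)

No

FIRST([ <body> <expr>) = { [ } and FIRST(/ ;) = { / }.
The FIRST sets are disjoint and neither alternative is nullable — no conflict.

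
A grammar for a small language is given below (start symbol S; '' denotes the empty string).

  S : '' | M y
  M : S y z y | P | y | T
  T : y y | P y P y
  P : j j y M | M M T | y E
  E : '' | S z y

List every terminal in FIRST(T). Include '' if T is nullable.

T : y y contributes {y}.
From T : P y P y: add FIRST(P) = { j, y }.
Union: FIRST(T) = { j, y }.

{ j, y }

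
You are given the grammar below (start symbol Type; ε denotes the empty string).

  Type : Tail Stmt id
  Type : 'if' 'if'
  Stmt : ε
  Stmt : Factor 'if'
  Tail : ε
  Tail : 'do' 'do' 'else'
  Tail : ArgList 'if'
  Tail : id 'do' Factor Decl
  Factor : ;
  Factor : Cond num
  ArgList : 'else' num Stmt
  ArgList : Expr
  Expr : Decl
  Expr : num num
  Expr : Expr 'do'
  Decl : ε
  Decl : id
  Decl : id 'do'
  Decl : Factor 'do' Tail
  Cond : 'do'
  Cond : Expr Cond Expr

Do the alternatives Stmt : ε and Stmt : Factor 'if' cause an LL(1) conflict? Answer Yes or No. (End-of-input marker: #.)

FIRST(ε) = { ε } and FIRST(Factor 'if') = { 'do', ;, id, num }.
The first alternative is nullable and FOLLOW(Stmt) = { 'if', id } shares id with FIRST of the second — conflict.

Yes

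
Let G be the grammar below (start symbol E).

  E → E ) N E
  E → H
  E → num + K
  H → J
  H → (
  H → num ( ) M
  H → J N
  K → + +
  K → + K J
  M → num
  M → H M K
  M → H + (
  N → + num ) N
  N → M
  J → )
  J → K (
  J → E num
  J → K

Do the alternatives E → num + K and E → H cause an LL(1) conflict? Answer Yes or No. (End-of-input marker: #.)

FIRST(num + K) = { num } and FIRST(H) = { (, ), +, num }.
Both contain num, so the two alternatives are not disjoint — LL(1) conflict.

Yes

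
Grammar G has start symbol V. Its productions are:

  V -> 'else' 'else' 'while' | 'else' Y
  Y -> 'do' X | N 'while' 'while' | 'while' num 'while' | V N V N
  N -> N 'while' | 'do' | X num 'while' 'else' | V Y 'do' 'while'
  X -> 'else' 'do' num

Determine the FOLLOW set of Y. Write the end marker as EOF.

{ EOF, 'do', 'else', 'while' }

In V -> 'else' Y: Y is at the end, add FOLLOW(V) = { EOF, 'do', 'else', 'while' }.
In N -> V Y 'do' 'while': add FIRST('do' 'while') = { 'do' }.
Union: FOLLOW(Y) = { EOF, 'do', 'else', 'while' }.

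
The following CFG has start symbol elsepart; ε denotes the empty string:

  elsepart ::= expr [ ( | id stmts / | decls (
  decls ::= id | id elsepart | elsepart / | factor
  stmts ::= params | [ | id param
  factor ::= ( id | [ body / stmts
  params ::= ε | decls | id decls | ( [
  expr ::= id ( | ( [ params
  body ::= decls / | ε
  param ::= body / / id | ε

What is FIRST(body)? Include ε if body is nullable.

{ (, [, id, ε }

From body ::= decls /: add FIRST(decls) = { (, [, id }.
body ::= ε contributes ε.
Union: FIRST(body) = { (, [, id, ε }.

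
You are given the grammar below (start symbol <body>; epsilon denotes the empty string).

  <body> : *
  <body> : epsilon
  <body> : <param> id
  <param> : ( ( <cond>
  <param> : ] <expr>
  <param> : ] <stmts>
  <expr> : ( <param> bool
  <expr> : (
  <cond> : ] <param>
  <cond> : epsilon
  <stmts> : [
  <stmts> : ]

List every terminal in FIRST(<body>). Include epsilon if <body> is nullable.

{ (, *, ], epsilon }

<body> : * contributes {*}.
<body> : epsilon contributes epsilon.
From <body> : <param> id: add FIRST(<param>) = { (, ] }.
Union: FIRST(<body>) = { (, *, ], epsilon }.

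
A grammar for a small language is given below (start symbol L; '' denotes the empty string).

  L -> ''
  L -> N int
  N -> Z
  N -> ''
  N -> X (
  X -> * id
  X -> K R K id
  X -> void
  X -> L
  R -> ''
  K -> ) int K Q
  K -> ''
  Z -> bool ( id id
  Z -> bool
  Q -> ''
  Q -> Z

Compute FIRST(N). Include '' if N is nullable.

{ (, ), *, bool, id, int, void, '' }

From N -> Z: add FIRST(Z) = { bool }.
N -> '' contributes ''.
From N -> X (: X nullable, take FIRST(X) ∪ {(} = { (, ), *, bool, id, int, void }.
Union: FIRST(N) = { (, ), *, bool, id, int, void, '' }.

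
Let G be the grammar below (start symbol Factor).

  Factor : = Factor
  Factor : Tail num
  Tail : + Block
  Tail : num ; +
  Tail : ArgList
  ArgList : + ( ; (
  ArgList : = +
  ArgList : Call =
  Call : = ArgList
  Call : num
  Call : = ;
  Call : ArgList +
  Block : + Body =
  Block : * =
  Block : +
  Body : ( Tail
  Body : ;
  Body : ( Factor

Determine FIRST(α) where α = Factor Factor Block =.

{ +, =, num }

Add FIRST(Factor) = { +, =, num }; Factor is not nullable, stop.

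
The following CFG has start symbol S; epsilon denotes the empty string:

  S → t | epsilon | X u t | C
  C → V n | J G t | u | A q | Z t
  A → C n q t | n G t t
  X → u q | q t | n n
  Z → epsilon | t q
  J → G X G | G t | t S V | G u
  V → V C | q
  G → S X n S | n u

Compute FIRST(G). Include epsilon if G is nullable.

{ n, q, t, u }

From G → S X n S: S nullable, take FIRST(S) ∪ FIRST(X) = { n, q, t, u }.
G → n u contributes {n}.
Union: FIRST(G) = { n, q, t, u }.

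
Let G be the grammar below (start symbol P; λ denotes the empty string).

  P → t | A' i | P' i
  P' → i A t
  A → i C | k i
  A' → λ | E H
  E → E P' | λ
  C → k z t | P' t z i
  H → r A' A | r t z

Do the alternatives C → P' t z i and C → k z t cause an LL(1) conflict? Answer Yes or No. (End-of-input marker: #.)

No

FIRST(P' t z i) = { i } and FIRST(k z t) = { k }.
The FIRST sets are disjoint and neither alternative is nullable — no conflict.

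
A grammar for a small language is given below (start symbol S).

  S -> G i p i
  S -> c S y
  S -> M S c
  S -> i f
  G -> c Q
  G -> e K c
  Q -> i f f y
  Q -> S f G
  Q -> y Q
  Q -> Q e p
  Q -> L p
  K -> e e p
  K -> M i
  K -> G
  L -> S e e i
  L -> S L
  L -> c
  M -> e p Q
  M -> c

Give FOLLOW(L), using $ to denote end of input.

{ p }

In Q -> L p: add FIRST(p) = { p }.
In L -> S L: L is at the end, add FOLLOW(L) = { p }.
Union: FOLLOW(L) = { p }.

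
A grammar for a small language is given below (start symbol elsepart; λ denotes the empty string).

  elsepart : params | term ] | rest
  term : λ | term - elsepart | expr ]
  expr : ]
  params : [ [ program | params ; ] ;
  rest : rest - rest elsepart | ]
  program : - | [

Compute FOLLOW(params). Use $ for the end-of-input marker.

{ $, -, ;, [, ] }

In elsepart : params: params is at the end, add FOLLOW(elsepart) = { $, -, [, ] }.
In params : params ; ] ;: add FIRST(; ] ;) = { ; }.
Union: FOLLOW(params) = { $, -, ;, [, ] }.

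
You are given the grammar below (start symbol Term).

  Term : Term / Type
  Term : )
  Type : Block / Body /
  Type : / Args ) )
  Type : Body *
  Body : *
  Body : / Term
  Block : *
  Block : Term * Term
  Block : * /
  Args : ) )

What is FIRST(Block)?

{ ), * }

Block : * contributes {*}.
From Block : Term * Term: add FIRST(Term) = { ) }.
Block : * / contributes {*}.
Union: FIRST(Block) = { ), * }.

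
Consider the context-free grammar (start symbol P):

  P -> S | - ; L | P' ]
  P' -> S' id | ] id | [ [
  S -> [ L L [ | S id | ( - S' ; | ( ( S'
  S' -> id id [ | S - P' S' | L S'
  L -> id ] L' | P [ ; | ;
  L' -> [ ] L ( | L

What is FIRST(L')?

{ (, -, ;, [, ], id }

L' -> [ ] L ( contributes {[}.
From L' -> L: add FIRST(L) = { (, -, ;, [, ], id }.
Union: FIRST(L') = { (, -, ;, [, ], id }.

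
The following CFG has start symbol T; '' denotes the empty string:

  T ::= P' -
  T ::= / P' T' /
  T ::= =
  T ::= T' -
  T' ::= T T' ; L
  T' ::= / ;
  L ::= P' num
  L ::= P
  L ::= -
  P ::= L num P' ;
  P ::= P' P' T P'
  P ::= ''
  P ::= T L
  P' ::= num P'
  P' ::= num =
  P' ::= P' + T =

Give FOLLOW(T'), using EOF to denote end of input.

{ -, /, ; }

In T ::= / P' T' /: add FIRST(/) = { / }.
In T ::= T' -: add FIRST(-) = { - }.
In T' ::= T T' ; L: add FIRST(; L) = { ; }.
Union: FOLLOW(T') = { -, /, ; }.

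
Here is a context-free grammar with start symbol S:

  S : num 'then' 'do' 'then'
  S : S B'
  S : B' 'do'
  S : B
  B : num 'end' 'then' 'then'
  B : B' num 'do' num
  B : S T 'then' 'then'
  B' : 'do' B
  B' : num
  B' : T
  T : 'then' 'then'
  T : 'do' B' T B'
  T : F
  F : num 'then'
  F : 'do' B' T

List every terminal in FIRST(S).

{ 'do', 'then', num }

S : num 'then' 'do' 'then' contributes {num}.
From S : S B': add FIRST(S) = { 'do', 'then', num }.
From S : B' 'do': add FIRST(B') = { 'do', 'then', num }.
From S : B: add FIRST(B) = { 'do', 'then', num }.
Union: FIRST(S) = { 'do', 'then', num }.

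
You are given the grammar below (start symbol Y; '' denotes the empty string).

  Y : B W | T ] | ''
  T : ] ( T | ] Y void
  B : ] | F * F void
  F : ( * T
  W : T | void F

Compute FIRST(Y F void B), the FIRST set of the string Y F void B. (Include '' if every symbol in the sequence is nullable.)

Add FIRST(Y)\{''} = { (, ] }; Y is nullable, continue.
Add FIRST(F) = { ( }; F is not nullable, stop.

{ (, ] }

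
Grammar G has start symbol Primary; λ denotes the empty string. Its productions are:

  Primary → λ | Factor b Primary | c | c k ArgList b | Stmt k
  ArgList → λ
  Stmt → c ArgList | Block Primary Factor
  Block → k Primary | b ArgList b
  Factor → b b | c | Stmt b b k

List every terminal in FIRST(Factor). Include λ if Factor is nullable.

{ b, c, k }

Factor → b b contributes {b}.
Factor → c contributes {c}.
From Factor → Stmt b b k: add FIRST(Stmt) = { b, c, k }.
Union: FIRST(Factor) = { b, c, k }.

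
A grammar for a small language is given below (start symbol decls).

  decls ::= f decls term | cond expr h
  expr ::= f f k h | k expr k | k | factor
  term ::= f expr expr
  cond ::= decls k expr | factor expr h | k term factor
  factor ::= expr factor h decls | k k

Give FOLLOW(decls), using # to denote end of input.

{ #, f, h, k }

decls is the start symbol, so # ∈ FOLLOW(decls).
In decls ::= f decls term: add FIRST(term) = { f }.
In cond ::= decls k expr: add FIRST(k expr) = { k }.
In factor ::= expr factor h decls: decls is at the end, add FOLLOW(factor) = { #, f, h, k }.
Union: FOLLOW(decls) = { #, f, h, k }.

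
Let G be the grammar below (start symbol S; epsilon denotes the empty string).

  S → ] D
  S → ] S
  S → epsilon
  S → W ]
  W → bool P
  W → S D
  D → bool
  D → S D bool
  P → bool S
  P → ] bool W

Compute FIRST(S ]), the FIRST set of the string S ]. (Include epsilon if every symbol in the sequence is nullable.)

{ ], bool }

Add FIRST(S)\{epsilon} = { ], bool }; S is nullable, continue.
] is a terminal; add {]} and stop.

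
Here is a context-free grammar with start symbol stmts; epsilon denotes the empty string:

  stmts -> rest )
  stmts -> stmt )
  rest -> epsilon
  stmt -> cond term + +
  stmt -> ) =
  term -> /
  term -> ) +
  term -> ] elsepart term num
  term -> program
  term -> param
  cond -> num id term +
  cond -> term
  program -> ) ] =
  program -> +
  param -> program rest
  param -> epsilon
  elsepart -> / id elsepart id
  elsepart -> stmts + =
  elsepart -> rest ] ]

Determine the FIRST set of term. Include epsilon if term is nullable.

{ ), +, /, ], epsilon }

term -> / contributes {/}.
term -> ) + contributes {)}.
term -> ] elsepart term num contributes {]}.
From term -> program: add FIRST(program) = { ), + }.
From term -> param: add FIRST(param) = { ), +, epsilon } (including epsilon since param is nullable).
Union: FIRST(term) = { ), +, /, ], epsilon }.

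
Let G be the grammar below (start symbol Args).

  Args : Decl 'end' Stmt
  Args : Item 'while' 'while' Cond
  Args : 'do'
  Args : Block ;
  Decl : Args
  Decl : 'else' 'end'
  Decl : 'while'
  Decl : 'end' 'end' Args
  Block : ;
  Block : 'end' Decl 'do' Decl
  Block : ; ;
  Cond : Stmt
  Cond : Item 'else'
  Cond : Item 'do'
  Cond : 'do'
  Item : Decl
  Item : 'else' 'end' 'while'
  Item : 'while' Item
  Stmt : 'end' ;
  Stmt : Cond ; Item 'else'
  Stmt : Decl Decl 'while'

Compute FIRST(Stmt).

{ 'do', 'else', 'end', 'while', ; }

Stmt : 'end' ; contributes {'end'}.
From Stmt : Cond ; Item 'else': add FIRST(Cond) = { 'do', 'else', 'end', 'while', ; }.
From Stmt : Decl Decl 'while': add FIRST(Decl) = { 'do', 'else', 'end', 'while', ; }.
Union: FIRST(Stmt) = { 'do', 'else', 'end', 'while', ; }.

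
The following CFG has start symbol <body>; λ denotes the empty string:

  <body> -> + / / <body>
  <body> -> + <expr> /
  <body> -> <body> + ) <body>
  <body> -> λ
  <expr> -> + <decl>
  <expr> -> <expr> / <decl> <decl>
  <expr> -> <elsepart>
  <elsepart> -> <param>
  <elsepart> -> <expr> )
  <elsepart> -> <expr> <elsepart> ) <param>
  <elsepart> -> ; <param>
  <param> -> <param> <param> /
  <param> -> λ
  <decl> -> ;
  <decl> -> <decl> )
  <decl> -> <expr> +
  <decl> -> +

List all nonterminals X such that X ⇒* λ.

{ <body>, <elsepart>, <expr>, <param> }

Directly nullable (have an λ-production): <body>, <param>.
<elsepart> -> <param> with every symbol nullable, so <elsepart> is nullable.
<expr> -> <elsepart> with every symbol nullable, so <expr> is nullable.
No other nonterminal has a production whose RHS symbols are all nullable.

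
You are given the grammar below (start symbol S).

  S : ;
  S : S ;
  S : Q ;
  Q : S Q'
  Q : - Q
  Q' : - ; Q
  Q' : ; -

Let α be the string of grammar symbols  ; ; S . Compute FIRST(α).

{ ; }

; is a terminal; add {;} and stop.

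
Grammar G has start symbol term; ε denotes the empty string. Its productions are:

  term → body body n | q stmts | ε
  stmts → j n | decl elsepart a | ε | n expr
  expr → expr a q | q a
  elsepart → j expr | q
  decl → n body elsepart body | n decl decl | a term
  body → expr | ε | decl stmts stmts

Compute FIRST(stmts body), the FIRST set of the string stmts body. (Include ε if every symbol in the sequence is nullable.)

{ a, j, n, q, ε }

Add FIRST(stmts)\{ε} = { a, j, n }; stmts is nullable, continue.
Add FIRST(body)\{ε} = { a, n, q }; body is nullable, continue.
Every symbol is nullable, so include ε.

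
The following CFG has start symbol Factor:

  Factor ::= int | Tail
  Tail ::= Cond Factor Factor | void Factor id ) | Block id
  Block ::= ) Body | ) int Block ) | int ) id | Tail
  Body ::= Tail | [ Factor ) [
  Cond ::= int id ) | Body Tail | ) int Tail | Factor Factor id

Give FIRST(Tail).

From Tail ::= Cond Factor Factor: add FIRST(Cond) = { ), [, int, void }.
Tail ::= void Factor id ) contributes {void}.
From Tail ::= Block id: add FIRST(Block) = { ), [, int, void }.
Union: FIRST(Tail) = { ), [, int, void }.

{ ), [, int, void }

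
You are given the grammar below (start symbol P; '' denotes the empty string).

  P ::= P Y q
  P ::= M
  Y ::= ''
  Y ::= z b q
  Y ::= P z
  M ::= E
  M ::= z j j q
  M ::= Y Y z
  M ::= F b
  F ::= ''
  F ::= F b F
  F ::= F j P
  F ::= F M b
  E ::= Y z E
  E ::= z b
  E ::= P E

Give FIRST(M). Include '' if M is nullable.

From M ::= E: add FIRST(E) = { b, j, z }.
M ::= z j j q contributes {z}.
From M ::= Y Y z: Y, Y nullable, take FIRST(Y) ∪ FIRST(Y) ∪ {z} = { b, j, z }.
From M ::= F b: F nullable, take FIRST(F) ∪ {b} = { b, j, z }.
Union: FIRST(M) = { b, j, z }.

{ b, j, z }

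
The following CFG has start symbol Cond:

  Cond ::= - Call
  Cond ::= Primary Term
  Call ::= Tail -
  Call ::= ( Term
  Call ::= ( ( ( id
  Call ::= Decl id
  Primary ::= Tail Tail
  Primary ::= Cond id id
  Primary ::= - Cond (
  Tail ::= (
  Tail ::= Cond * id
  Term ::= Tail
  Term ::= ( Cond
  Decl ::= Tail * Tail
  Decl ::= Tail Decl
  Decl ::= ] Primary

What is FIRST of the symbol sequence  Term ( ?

Add FIRST(Term) = { (, - }; Term is not nullable, stop.

{ (, - }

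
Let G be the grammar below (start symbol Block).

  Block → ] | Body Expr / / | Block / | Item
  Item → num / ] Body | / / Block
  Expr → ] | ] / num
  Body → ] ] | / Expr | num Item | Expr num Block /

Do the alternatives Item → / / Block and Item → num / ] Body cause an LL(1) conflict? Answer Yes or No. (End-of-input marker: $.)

FIRST(/ / Block) = { / } and FIRST(num / ] Body) = { num }.
The FIRST sets are disjoint and neither alternative is nullable — no conflict.

No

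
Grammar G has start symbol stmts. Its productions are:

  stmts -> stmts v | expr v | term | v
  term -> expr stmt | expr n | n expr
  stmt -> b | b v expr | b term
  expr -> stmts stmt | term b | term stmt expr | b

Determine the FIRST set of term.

From term -> expr stmt: add FIRST(expr) = { b, n, v }.
From term -> expr n: add FIRST(expr) = { b, n, v }.
term -> n expr contributes {n}.
Union: FIRST(term) = { b, n, v }.

{ b, n, v }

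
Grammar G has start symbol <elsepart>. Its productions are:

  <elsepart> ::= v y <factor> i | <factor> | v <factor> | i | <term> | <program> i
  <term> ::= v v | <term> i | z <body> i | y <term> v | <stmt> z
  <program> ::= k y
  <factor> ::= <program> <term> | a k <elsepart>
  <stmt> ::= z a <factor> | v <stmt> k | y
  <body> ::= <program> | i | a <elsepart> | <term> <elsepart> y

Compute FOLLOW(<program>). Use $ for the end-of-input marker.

{ i, v, y, z }

In <elsepart> ::= <program> i: add FIRST(i) = { i }.
In <factor> ::= <program> <term>: add FIRST(<term>) = { v, y, z }.
In <body> ::= <program>: <program> is at the end, add FOLLOW(<body>) = { i }.
Union: FOLLOW(<program>) = { i, v, y, z }.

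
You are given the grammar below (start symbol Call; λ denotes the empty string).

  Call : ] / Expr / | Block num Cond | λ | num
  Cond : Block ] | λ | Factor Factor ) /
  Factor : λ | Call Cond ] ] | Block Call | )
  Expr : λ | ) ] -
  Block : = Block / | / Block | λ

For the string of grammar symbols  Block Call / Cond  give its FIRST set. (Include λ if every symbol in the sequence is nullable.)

Add FIRST(Block)\{λ} = { /, = }; Block is nullable, continue.
Add FIRST(Call)\{λ} = { /, =, ], num }; Call is nullable, continue.
/ is a terminal; add {/} and stop.

{ /, =, ], num }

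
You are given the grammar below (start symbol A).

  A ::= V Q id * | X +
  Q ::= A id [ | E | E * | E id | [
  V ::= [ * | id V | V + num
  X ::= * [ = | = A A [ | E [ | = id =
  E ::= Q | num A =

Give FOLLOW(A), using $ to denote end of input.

A is the start symbol, so $ ∈ FOLLOW(A).
In Q ::= A id [: add FIRST(id [) = { id }.
In X ::= = A A [: add FIRST(A [) = { *, =, [, id, num }.
In X ::= = A A [: add FIRST([) = { [ }.
In E ::= num A =: add FIRST(=) = { = }.
Union: FOLLOW(A) = { $, *, =, [, id, num }.

{ $, *, =, [, id, num }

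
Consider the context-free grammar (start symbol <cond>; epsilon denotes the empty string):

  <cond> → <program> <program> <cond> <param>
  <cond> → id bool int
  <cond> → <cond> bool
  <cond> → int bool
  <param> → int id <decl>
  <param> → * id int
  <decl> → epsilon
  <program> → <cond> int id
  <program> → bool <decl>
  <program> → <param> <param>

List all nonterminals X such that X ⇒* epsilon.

{ <decl> }

Directly nullable (have an epsilon-production): <decl>.
No other nonterminal has a production whose RHS symbols are all nullable.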